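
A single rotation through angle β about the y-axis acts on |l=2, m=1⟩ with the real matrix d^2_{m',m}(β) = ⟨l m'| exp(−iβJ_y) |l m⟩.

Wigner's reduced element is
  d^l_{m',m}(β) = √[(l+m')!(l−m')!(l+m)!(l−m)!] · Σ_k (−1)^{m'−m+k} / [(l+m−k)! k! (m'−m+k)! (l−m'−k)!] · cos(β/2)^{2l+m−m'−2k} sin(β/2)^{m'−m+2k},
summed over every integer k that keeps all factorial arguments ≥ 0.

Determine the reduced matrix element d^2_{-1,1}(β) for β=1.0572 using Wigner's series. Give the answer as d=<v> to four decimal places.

d=0.5043

d^2_{-1,1}(β=1.0572) via Wigner's sum:
c=cos(1.0572/2)=0.863514, s=sin(1.0572/2)=0.504325; N=√[1·6·6·1]=6.000000
k: max(0,(1)−(-1))=2 … min(2+(1),2−(-1))=3
  k=2: (−1)^0·6.0000/(2)·0.8635^2·0.5043^2 = +0.568959
  k=3: (−1)^1·6.0000/(6)·0.8635^0·0.5043^4 = -0.064691
d^2_{-1,1}(1.0572) = +0.568959 -0.064691 = +0.504268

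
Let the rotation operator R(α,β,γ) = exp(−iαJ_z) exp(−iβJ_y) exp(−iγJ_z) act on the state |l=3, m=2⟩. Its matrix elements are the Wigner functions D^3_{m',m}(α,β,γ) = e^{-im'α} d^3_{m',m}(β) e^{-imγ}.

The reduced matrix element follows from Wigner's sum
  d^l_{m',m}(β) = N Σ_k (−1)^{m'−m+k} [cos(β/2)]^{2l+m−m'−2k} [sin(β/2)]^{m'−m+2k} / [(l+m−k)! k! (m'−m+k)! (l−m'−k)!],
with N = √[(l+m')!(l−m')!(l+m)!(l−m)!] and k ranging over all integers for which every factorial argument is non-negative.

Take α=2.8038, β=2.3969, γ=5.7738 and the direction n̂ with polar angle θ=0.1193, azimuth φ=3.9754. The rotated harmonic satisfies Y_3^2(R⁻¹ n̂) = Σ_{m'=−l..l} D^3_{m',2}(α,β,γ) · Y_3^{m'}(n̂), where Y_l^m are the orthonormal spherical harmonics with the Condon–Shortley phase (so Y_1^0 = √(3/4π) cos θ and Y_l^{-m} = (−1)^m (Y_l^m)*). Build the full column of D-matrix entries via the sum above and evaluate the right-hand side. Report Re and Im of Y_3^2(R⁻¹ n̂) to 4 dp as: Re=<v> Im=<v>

Re=-0.2769 Im=-0.2385

Need the full column D^3_{m',2} for m'=−3..3 at α=2.8038, β=2.3969, γ=5.7738.
cos(β/2)=0.363802, sin(β/2)=0.931476
d^3_{-3,2}: single k=5 term ⇒ +0.624885;  D = -0.624875-0.003370i
d^3_{-2,2}: k∈[4..5] ⇒ +0.498181 -0.653177 = -0.154996;  D = -0.145958-0.052154i
d^3_{-1,2}: k∈[3..4] ⇒ +0.246116 -0.806722 = -0.560606;  D = +0.435567+0.352931i
d^3_{0,2}: k∈[2..3] ⇒ +0.083246 -0.545730 = -0.462484;  D = -0.242533-0.393788i
d^3_{1,2}: k∈[1..2] ⇒ +0.018771 -0.246116 = -0.227345;  D = +0.048333+0.222148i
d^3_{2,2}: k∈[0..1] ⇒ +0.002318 -0.075993 = -0.073675;  D = +0.009080-0.073113i
d^3_{3,2}: single k=0 term ⇒ -0.014540;  D = -0.006473+0.013020i
Y_3^{m'}(θ=0.1193,φ=3.9754) and Σ D·Y over m':
  (-0.6249-0.0034i)·(+0.0006+0.0004i)  (-0.1460-0.0522i)·(-0.0014-0.0143i)  (+0.4356+0.3529i)·(-0.1016+0.1119i)  (-0.2425-0.3938i)·(+0.7148+0.0000i)  (+0.0483+0.2221i)·(+0.1016+0.1119i)  (+0.0091-0.0731i)·(-0.0014+0.0143i)  (-0.0065+0.0130i)·(-0.0006+0.0004i)
Y_3^2(R⁻¹ n̂) = -0.276916-0.238494i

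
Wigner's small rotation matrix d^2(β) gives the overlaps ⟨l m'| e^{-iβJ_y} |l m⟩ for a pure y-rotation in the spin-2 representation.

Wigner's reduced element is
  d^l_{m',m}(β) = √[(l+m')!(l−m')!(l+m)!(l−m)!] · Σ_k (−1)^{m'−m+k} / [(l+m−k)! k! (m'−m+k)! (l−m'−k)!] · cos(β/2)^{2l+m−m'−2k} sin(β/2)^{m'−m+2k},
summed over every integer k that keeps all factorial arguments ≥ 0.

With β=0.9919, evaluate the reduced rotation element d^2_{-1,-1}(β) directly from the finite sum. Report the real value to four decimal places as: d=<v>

d=0.0729

d^2_{-1,-1}(β=0.9919) via Wigner's sum:
c=cos(0.9919/2)=0.879517, s=sin(0.9919/2)=0.475867; N=√[1·6·1·6]=6.000000
k∈{0,1} keeps every argument non-negative
  k=0: (−1)^0·6.0000/(6)·0.8795^4·0.4759^0 = +0.598380
  k=1: (−1)^1·6.0000/(2)·0.8795^2·0.4759^2 = -0.525511
d^2_{-1,-1}(0.9919) = +0.598380 -0.525511 = +0.072869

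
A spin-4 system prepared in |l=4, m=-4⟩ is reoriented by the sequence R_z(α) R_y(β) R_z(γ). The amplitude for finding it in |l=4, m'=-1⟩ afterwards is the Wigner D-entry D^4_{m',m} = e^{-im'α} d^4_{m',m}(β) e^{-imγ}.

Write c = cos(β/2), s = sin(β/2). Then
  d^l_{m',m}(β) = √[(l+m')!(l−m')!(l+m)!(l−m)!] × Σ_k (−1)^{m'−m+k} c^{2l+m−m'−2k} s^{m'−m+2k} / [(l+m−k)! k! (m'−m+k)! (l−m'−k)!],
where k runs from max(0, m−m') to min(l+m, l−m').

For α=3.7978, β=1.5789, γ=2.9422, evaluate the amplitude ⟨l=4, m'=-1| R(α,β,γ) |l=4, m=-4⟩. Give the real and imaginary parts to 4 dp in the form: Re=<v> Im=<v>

Re=0.4592 Im=-0.0654

D^4_{-1,-4}(3.7978,1.5789,2.9422) = e^{-i·-1·3.7978}·d^4_{-1,-4}(1.5789)·e^{-i·-4·2.9422}. Compute d first:
c=cos(1.5789/2)=0.704236, s=sin(1.5789/2)=0.709966; N=√[6·120·1·40320]=5387.986637
k: max(0,(-4)−(-1))=0 … min(4+(-4),4−(-1))=0
  k=0: (−1)^3·5387.9866/(720)·0.7042^5·0.7100^3 = -0.463871
d^4_{-1,-4}(1.5789) = -0.463871
D = (-0.792312-0.610116i)·(-0.463871)·(+0.698447-0.715661i) = +0.459244-0.065356i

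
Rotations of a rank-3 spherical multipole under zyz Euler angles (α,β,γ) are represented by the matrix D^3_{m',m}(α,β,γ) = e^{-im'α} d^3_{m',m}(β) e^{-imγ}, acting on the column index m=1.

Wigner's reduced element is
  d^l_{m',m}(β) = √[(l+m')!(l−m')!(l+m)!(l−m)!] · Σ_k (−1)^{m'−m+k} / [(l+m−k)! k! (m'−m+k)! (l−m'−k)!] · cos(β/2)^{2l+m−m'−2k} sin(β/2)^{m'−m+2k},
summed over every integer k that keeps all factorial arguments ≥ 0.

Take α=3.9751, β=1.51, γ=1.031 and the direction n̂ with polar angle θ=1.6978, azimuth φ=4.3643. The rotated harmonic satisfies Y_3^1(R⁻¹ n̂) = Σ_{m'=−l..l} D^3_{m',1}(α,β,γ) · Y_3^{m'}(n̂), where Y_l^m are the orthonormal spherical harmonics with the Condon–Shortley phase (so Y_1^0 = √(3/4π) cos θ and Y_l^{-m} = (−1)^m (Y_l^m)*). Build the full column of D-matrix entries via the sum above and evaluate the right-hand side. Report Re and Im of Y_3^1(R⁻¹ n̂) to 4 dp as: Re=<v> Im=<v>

Re=-0.4207 Im=-0.0375

Need the full column D^3_{m',1} for m'=−3..3 at α=3.9751, β=1.51, γ=1.031.
cos(β/2)=0.728272, sin(β/2)=0.685289
d^3_{-3,1}: single k=4 term ⇒ +0.453030;  D = -0.045802-0.450708i
d^3_{-2,1}: k∈[3..4] ⇒ +0.786196 -0.348066 = +0.438130;  D = +0.352462+0.260247i
d^3_{-1,1}: k∈[2..4] ⇒ +0.792632 -0.935774 +0.103572 = -0.039570;  D = +0.038801-0.007764i
d^3_{0,1}: k∈[1..3] ⇒ +0.486330 -1.291851 +0.381287 = -0.424235;  D = -0.218040+0.363914i
d^3_{1,1}: k∈[0..2] ⇒ +0.149197 -1.056843 +0.701830 = -0.205816;  D = -0.059585-0.197002i
d^3_{2,1}: k∈[0..1] ⇒ -0.443956 +0.786196 = +0.342239;  D = -0.309118-0.146880i
d^3_{3,1}: single k=0 term ⇒ +0.511642;  D = +0.473236-0.194487i
Y_3^{m'}(θ=1.6978,φ=4.3643) and Σ D·Y over m':
  (-0.0458-0.4507i)·(+0.3521-0.2046i)  (+0.3525+0.2602i)·(+0.0977+0.0817i)  (+0.0388-0.0078i)·(+0.1006-0.2772i)  (-0.2180+0.3639i)·(+0.1380+0.0000i)  (-0.0596-0.1970i)·(-0.1006-0.2772i)  (-0.3091-0.1469i)·(+0.0977-0.0817i)  (+0.4732-0.1945i)·(-0.3521-0.2046i)
Y_3^1(R⁻¹ n̂) = -0.420744-0.037543i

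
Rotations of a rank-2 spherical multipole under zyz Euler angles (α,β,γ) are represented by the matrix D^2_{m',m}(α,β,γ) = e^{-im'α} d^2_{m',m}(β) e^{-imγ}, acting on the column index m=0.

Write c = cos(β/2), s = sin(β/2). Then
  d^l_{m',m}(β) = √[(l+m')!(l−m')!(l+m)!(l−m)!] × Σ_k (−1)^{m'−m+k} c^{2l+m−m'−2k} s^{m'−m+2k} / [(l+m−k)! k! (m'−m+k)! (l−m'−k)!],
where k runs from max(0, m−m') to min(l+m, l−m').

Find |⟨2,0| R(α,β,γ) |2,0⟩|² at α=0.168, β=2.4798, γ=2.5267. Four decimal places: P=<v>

First d^2_{0,0}(β=2.4798), then the phase factors e^{-i(0)α} and e^{-i(0)γ}:
With c≡cos(β/2)=0.324891 and s≡sin(β/2)=0.945752, N=[2·2·2·2]^{1/2}=4.000000
k: max(0,(0)−(0))=0 … min(2+(0),2−(0))=2
  k=0: (−1)^0·4.0000/(4)·0.3249^4·0.9458^0 = +0.011142
  k=1: (−1)^1·4.0000/(1)·0.3249^2·0.9458^2 = -0.377650
  k=2: (−1)^2·4.0000/(4)·0.3249^0·0.9458^4 = +0.800034
d^2_{0,0}(2.4798) = +0.011142 -0.377650 +0.800034 = +0.433526
|D^2_{0,0}|² = |d^2_{0,0}(β)|² = (+0.433526)² = 0.187944 (the z-rotation phases have unit modulus)

P=0.1879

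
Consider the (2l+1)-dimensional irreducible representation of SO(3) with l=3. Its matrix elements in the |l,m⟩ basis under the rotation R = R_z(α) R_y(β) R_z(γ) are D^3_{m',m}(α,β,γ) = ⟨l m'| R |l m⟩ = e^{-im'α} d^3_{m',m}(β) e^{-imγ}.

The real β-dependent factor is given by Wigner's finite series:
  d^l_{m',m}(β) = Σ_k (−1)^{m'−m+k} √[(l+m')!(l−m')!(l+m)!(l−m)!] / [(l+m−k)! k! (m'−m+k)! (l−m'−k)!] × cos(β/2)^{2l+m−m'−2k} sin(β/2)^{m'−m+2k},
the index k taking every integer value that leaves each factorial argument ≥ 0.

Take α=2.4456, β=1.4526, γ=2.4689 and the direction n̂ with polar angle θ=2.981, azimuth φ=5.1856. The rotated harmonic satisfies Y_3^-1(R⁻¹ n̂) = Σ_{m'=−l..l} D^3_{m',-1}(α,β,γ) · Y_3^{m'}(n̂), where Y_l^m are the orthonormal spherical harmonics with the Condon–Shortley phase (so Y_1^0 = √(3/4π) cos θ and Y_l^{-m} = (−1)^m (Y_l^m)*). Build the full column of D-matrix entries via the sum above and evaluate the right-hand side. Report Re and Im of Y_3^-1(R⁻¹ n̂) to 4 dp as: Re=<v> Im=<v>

Need the full column D^3_{m',-1} for m'=−3..3 at α=2.4456, β=1.4526, γ=2.4689.
cos(β/2)=0.747637, sin(β/2)=0.664108
d^3_{-3,-1}: single k=2 term ⇒ +0.533686;  D = -0.495432-0.198412i
d^3_{-2,-1}: k∈[1..2] ⇒ +0.490560 -0.774137 = -0.283577;  D = -0.134429-0.249690i
d^3_{-1,-1}: k∈[0..2] ⇒ +0.174640 -1.102376 +0.652360 = -0.275376;  D = -0.055278+0.269771i
d^3_{0,-1}: k∈[0..2] ⇒ -0.537381 +1.272037 -0.334560 = +0.400095;  D = -0.312933+0.249297i
d^3_{1,-1}: k∈[0..2] ⇒ +0.826782 -0.869813 +0.085789 = +0.042758;  D = +0.042747+0.000996i
d^3_{2,-1}: k∈[0..1] ⇒ -0.774137 +0.305410 = -0.468727;  D = +0.352610+0.308822i
d^3_{3,-1}: single k=0 term ⇒ +0.421096;  D = +0.065222+0.416015i
Y_3^{m'}(θ=2.981,φ=5.1856) and Σ D·Y over m':
  (-0.4954-0.1984i)·(-0.0017-0.0003i)  (-0.1344-0.2497i)·(+0.0151-0.0209i)  (-0.0553+0.2698i)·(+0.0912+0.1781i)  (-0.3129+0.2493i)·(-0.6897+0.0000i)  (+0.0427+0.0010i)·(-0.0912+0.1781i)  (+0.3526+0.3088i)·(+0.0151+0.0209i)  (+0.0652+0.4160i)·(+0.0017-0.0003i)
Y_3^-1(R⁻¹ n̂) = +0.151252-0.137418i

Re=0.1513 Im=-0.1374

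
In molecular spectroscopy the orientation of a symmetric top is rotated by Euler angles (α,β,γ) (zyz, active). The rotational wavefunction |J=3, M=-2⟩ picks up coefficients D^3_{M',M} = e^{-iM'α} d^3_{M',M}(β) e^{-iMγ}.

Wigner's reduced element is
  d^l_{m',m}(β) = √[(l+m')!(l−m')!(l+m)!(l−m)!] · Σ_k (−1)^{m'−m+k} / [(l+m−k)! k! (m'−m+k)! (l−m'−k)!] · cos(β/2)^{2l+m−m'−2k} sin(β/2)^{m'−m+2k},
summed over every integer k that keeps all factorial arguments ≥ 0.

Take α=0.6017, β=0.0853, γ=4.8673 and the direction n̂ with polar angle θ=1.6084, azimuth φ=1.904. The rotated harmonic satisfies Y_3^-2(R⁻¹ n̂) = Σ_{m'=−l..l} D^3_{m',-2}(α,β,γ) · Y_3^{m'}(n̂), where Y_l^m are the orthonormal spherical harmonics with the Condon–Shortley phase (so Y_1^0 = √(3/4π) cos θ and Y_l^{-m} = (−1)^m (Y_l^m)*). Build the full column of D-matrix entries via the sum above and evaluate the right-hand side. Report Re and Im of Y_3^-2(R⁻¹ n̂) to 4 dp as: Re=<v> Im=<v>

Re=-0.0100 Im=-0.0114

Need the full column D^3_{m',-2} for m'=−3..3 at α=0.6017, β=0.0853, γ=4.8673.
cos(β/2)=0.999091, sin(β/2)=0.042637
d^3_{-3,-2}: single k=1 term ⇒ +0.103965;  D = +0.053820-0.088950i
d^3_{-2,-2}: k∈[0..1] ⇒ +0.994556 -0.009057 = +0.985500;  D = -0.056708-0.983867i
d^3_{-1,-2}: k∈[0..1] ⇒ -0.134218 +0.000489 = -0.133729;  D = +0.081915+0.105705i
d^3_{0,-2}: k∈[0..1] ⇒ +0.009921 -0.000018 = +0.009903;  D = -0.009431-0.003019i
d^3_{1,-2}: k∈[0..1] ⇒ -0.000489 +0.000000 = -0.000488;  D = +0.000468-0.000141i
d^3_{2,-2}: k∈[0..1] ⇒ +0.000016 -0.000000 = +0.000016;  D = -0.000010+0.000013i
d^3_{3,-2}: single k=0 term ⇒ -0.000000;  D = +0.000000-0.000000i
Y_3^{m'}(θ=1.6084,φ=1.904) and Σ D·Y over m':
  (+0.0538-0.0890i)·(+0.3503+0.2251i)  (-0.0567-0.9839i)·(+0.0302-0.0237i)  (+0.0819+0.1057i)·(+0.1049+0.3030i)  (-0.0094-0.0030i)·(+0.0420+0.0000i)  (+0.0005-0.0001i)·(-0.1049+0.3030i)  (-0.0000+0.0000i)·(+0.0302+0.0237i)  (+0.0000-0.0000i)·(-0.3503+0.2251i)
Y_3^-2(R⁻¹ n̂) = -0.010017-0.011428i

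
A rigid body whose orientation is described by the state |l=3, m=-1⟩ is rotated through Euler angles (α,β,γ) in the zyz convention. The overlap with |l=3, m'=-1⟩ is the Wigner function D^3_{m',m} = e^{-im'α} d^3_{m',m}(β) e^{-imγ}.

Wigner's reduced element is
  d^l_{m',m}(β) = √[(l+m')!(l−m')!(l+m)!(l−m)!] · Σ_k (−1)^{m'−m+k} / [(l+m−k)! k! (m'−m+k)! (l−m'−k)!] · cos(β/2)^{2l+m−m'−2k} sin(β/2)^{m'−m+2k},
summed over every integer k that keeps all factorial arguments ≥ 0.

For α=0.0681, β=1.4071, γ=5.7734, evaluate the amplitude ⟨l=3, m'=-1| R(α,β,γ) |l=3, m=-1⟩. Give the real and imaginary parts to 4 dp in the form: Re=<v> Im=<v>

Split into d^3_{-1,-1}(β=1.4071) × two z-phases.
With c≡cos(β/2)=0.762550 and s≡sin(β/2)=0.646929, N=[2·24·2·24]^{1/2}=48.000000
Admissible k: 0..2 (factorial args all ≥0)
  k=0: (−1)^0·48.0000/(48)·0.7626^6·0.6469^0 = +0.196613
  k=1: (−1)^1·48.0000/(6)·0.7626^4·0.6469^2 = -1.132080
  k=2: (−1)^2·48.0000/(8)·0.7626^2·0.6469^4 = +0.611103
d^3_{-1,-1}(1.4071) = +0.196613 -1.132080 +0.611103 = -0.324365
Attach z-rotation phases: D = e^{-i(-1)(0.0681)}·(-0.324365)·e^{-i(-1)(5.7734)} = -0.293236+0.138654i

Re=-0.2932 Im=0.1387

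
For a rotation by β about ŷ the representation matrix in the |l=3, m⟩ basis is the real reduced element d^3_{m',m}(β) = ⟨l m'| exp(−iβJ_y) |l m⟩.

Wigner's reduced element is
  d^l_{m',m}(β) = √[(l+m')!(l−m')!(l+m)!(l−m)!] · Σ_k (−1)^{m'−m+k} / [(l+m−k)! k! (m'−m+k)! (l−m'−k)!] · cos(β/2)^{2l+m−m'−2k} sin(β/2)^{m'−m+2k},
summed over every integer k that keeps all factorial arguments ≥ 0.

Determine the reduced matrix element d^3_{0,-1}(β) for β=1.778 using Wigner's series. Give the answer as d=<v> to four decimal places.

d=0.3341

d^3_{0,-1}(β=1.778) via Wigner's sum:
c=cos(1.778/2)=0.630189, s=sin(1.778/2)=0.776442; N=√[6·6·2·24]=41.569219
The bounds max(0,m−m')=0 and min(l+m,l−m')=2 give 3 terms
  k=0: (−1)^1·41.5692/(12)·0.6302^5·0.7764^1 = -0.267333
  k=1: (−1)^2·41.5692/(4)·0.6302^3·0.7764^3 = +1.217449
  k=2: (−1)^3·41.5692/(12)·0.6302^1·0.7764^5 = -0.616036
d^3_{0,-1}(1.778) = -0.267333 +1.217449 -0.616036 = +0.334080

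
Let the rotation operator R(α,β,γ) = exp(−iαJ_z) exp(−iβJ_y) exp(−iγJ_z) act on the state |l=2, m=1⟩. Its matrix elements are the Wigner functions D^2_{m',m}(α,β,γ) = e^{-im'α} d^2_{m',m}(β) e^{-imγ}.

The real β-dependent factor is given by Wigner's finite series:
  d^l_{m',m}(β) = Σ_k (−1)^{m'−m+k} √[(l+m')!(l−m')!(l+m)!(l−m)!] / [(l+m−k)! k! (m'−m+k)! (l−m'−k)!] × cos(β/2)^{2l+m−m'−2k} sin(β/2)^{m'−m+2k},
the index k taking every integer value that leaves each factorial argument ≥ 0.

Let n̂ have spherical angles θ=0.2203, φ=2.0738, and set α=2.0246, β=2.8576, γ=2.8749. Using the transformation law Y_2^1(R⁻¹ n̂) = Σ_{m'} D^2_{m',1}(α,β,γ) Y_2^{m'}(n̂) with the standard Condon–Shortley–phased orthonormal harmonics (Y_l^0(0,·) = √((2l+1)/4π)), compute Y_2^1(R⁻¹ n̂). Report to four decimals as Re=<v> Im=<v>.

Re=0.3170 Im=0.0791

Need the full column D^2_{m',1} for m'=−2..2 at α=2.0246, β=2.8576, γ=2.8749.
cos(β/2)=0.141520, sin(β/2)=0.989935
d^2_{-2,1}: single k=3 term ⇒ +0.274579;  D = +0.106039+0.253277i
d^2_{-1,1}: k∈[2..3] ⇒ +0.058880 -0.960346 = -0.901465;  D = -0.594749+0.677432i
d^2_{0,1}: k∈[1..2] ⇒ +0.006873 -0.336289 = -0.329416;  D = +0.317771+0.086815i
d^2_{1,1}: k∈[0..1] ⇒ +0.000401 -0.058880 = -0.058479;  D = -0.010878-0.057458i
d^2_{2,1}: single k=0 term ⇒ -0.005612;  D = -0.004498+0.003355i
Y_2^{m'}(θ=0.2203,φ=2.0738) and Σ D·Y over m':
  (+0.1060+0.2533i)·(-0.0099+0.0156i)  (-0.5947+0.6774i)·(-0.0794-0.1443i)  (+0.3178+0.0868i)·(+0.5856+0.0000i)  (-0.0109-0.0575i)·(+0.0794-0.1443i)  (-0.0045+0.0034i)·(-0.0099-0.0156i)
Y_2^1(R⁻¹ n̂) = +0.317041+0.079080i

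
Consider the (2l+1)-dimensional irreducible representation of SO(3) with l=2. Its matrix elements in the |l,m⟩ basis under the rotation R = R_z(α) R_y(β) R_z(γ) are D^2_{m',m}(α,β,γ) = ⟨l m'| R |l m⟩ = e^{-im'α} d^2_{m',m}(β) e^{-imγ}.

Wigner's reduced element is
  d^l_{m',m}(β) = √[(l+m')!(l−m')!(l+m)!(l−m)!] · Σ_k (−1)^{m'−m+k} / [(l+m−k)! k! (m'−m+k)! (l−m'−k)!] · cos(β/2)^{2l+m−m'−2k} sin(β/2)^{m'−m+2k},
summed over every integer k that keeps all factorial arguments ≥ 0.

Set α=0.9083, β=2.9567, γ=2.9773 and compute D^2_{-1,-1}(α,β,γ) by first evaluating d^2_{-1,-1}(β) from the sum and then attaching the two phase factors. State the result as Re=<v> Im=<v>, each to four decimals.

Re=0.0186 Im=0.0171

First d^2_{-1,-1}(β=2.9567), then the phase factors e^{-i(-1)α} and e^{-i(-1)γ}:
With c≡cos(β/2)=0.092315 and s≡sin(β/2)=0.995730, N=[1·6·1·6]^{1/2}=6.000000
The bounds max(0,m−m')=0 and min(l+m,l−m')=1 give 2 terms
  k=0: (−1)^0·6.0000/(6)·0.0923^4·0.9957^0 = +0.000073
  k=1: (−1)^1·6.0000/(2)·0.0923^2·0.9957^2 = -0.025348
d^2_{-1,-1}(2.9567) = +0.000073 -0.025348 = -0.025276
Attach z-rotation phases: D = e^{-i(-1)(0.9083)}·(-0.025276)·e^{-i(-1)(2.9773)} = +0.018597+0.017118i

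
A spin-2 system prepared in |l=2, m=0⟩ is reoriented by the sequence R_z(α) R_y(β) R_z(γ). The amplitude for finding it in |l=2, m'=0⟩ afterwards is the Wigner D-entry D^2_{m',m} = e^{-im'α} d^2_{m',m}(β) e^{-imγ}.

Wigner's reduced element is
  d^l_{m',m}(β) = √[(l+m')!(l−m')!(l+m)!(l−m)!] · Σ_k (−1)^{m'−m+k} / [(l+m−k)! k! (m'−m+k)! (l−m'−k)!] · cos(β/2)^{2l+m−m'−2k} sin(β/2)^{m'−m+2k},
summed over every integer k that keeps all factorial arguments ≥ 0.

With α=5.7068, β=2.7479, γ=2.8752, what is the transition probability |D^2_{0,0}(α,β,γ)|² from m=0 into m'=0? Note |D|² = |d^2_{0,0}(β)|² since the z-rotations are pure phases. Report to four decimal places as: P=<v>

First d^2_{0,0}(β=2.7479), then the phase factors e^{-i(0)α} and e^{-i(0)γ}:
With c≡cos(β/2)=0.195578 and s≡sin(β/2)=0.980688, N=[2·2·2·2]^{1/2}=4.000000
k: max(0,(0)−(0))=0 … min(2+(0),2−(0))=2
  k=0: (−1)^0·4.0000/(4)·0.1956^4·0.9807^0 = +0.001463
  k=1: (−1)^1·4.0000/(1)·0.1956^2·0.9807^2 = -0.147150
  k=2: (−1)^2·4.0000/(4)·0.1956^0·0.9807^4 = +0.924962
d^2_{0,0}(2.7479) = +0.001463 -0.147150 +0.924962 = +0.779275
|D^2_{0,0}|² = |d^2_{0,0}(β)|² = (+0.779275)² = 0.607270 (the z-rotation phases have unit modulus)

P=0.6073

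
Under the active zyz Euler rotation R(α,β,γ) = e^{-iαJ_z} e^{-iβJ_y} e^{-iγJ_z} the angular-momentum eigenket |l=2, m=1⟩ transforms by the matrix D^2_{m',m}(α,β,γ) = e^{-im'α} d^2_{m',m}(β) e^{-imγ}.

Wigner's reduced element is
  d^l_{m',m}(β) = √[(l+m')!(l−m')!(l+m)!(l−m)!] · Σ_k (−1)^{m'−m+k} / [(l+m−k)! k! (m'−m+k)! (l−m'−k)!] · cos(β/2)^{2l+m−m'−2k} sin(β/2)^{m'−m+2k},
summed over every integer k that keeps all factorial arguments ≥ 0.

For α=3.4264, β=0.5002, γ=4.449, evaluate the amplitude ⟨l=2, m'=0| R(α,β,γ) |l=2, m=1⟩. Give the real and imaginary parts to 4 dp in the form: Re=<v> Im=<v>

Re=-0.1342 Im=0.4977

Split into d^2_{0,1}(β=0.5002) × two z-phases.
c=cos(0.5002/2)=0.968888, s=sin(0.5002/2)=0.247501; N=√[2·2·6·1]=4.898979
k∈{1,2} keeps every argument non-negative
  k=1: (−1)^0·4.8990/(2)·0.9689^3·0.2475^1 = +0.551407
  k=2: (−1)^1·4.8990/(2)·0.9689^1·0.2475^3 = -0.035981
d^2_{0,1}(0.5002) = +0.551407 -0.035981 = +0.515426
Attach z-rotation phases: D = e^{-i(0)(3.4264)}·(+0.515426)·e^{-i(1)(4.449)} = -0.134193+0.497651i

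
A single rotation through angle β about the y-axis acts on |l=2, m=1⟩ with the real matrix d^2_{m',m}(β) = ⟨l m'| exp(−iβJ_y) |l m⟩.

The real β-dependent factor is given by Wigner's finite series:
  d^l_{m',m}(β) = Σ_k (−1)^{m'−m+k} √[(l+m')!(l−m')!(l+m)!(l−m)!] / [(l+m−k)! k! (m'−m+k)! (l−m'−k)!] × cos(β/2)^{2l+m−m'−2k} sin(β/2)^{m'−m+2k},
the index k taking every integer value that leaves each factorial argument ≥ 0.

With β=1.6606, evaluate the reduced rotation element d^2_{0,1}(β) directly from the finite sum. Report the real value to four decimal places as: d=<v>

d=-0.1094

d^2_{0,1}(β=1.6606) via Wigner's sum:
c=cos(1.6606/2)=0.674654, s=sin(1.6606/2)=0.738134; N=√[2·2·6·1]=4.898979
Admissible k: 1..2 (factorial args all ≥0)
  k=1: (−1)^0·4.8990/(2)·0.6747^3·0.7381^1 = +0.555207
  k=2: (−1)^1·4.8990/(2)·0.6747^1·0.7381^3 = -0.664603
d^2_{0,1}(1.6606) = +0.555207 -0.664603 = -0.109396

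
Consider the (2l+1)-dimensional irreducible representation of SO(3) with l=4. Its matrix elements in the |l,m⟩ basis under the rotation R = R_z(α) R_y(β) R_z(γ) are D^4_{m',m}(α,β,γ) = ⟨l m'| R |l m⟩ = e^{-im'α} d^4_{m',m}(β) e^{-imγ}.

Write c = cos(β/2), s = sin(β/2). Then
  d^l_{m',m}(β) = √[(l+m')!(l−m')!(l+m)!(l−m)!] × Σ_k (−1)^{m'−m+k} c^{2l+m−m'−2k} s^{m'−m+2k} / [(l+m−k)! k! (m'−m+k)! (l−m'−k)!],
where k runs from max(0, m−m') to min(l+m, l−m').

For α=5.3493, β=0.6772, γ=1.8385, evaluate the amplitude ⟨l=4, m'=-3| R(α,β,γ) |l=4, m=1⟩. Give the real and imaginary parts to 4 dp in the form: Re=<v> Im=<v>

Re=-0.0085 Im=0.1177

D^4_{-3,1}(5.3493,0.6772,1.8385) = e^{-i·-3·5.3493}·d^4_{-3,1}(0.6772)·e^{-i·1·1.8385}. Compute d first:
With c≡cos(β/2)=0.943221 and s≡sin(β/2)=0.332167, N=[1·5040·120·6]^{1/2}=1904.940944
The bounds max(0,m−m')=4 and min(l+m,l−m')=5 give 2 terms
  k=4: (−1)^0·1904.9409/(144)·0.9432^4·0.3322^4 = +0.127467
  k=5: (−1)^1·1904.9409/(240)·0.9432^2·0.3322^6 = -0.009485
d^4_{-3,1}(0.6772) = +0.127467 -0.009485 = +0.117982
D = (-0.942776-0.333427i)·(+0.117982)·(-0.264518-0.964381i) = -0.008515+0.117674i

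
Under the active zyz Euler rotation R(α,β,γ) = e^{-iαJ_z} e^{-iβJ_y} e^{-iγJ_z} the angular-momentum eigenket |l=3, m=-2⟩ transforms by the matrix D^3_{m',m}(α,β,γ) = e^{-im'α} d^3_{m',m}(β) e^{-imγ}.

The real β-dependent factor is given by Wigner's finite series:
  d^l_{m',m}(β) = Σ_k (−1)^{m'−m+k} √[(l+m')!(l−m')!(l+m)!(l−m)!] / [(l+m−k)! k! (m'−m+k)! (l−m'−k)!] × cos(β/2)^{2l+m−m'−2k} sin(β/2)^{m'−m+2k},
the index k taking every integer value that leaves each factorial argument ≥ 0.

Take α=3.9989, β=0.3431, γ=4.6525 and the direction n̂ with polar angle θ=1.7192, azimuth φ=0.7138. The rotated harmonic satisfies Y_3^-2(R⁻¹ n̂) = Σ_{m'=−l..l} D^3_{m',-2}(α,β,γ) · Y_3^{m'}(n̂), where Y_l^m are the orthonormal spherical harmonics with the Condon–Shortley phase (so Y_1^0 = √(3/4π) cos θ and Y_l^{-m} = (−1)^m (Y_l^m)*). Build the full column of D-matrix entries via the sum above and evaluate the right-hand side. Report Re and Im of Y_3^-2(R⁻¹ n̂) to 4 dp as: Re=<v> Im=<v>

Re=0.3661 Im=0.0749

Need the full column D^3_{m',-2} for m'=−3..3 at α=3.9989, β=0.3431, γ=4.6525.
cos(β/2)=0.985321, sin(β/2)=0.170710
d^3_{-3,-2}: single k=1 term ⇒ +0.388350;  D = -0.299650+0.247034i
d^3_{-2,-2}: k∈[0..1] ⇒ +0.915097 -0.137340 = +0.777757;  D = +0.018696-0.777532i
d^3_{-1,-2}: k∈[0..1] ⇒ -0.501358 +0.030098 = -0.471260;  D = -0.348795-0.316904i
d^3_{0,-2}: k∈[0..1] ⇒ +0.150449 -0.004516 = +0.145933;  D = -0.144887+0.017438i
d^3_{1,-2}: k∈[0..1] ⇒ -0.030098 +0.000452 = -0.029646;  D = -0.016585+0.024573i
d^3_{2,-2}: k∈[0..1] ⇒ +0.004122 -0.000025 = +0.004098;  D = +0.001068+0.003956i
d^3_{3,-2}: single k=0 term ⇒ -0.000350;  D = +0.000315+0.000152i
Y_3^{m'}(θ=1.7192,φ=0.7138) and Σ D·Y over m':
  (-0.2996+0.2470i)·(-0.2180-0.3397i)  (+0.0187-0.7775i)·(-0.0211+0.1463i)  (-0.3488-0.3169i)·(-0.2152+0.1864i)  (-0.1449+0.0174i)·(+0.1595+0.0000i)  (-0.0166+0.0246i)·(+0.2152+0.1864i)  (+0.0011+0.0040i)·(-0.0211-0.1463i)  (+0.0003+0.0002i)·(+0.2180-0.3397i)
Y_3^-2(R⁻¹ n̂) = +0.366134+0.074911i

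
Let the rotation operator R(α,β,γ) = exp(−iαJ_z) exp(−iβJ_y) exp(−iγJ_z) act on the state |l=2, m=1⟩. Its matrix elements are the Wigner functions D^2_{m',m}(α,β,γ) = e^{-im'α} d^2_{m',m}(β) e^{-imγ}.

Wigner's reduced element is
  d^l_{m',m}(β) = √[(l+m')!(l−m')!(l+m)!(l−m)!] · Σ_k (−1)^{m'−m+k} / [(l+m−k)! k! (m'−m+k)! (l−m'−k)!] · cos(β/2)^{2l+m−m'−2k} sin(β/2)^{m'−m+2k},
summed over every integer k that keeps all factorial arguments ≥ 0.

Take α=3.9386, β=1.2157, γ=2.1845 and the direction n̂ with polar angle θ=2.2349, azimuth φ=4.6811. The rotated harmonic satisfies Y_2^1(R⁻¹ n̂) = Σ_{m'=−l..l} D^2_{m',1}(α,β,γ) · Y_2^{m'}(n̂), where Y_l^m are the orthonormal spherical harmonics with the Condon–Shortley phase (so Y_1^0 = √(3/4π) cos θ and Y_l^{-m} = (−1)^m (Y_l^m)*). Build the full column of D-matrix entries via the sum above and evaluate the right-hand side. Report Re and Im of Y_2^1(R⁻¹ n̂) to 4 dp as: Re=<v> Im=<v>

Need the full column D^2_{m',1} for m'=−2..2 at α=3.9386, β=1.2157, γ=2.1845.
cos(β/2)=0.820878, sin(β/2)=0.571104
d^2_{-2,1}: single k=3 term ⇒ +0.305812;  D = +0.254029-0.170265i
d^2_{-1,1}: k∈[2..3] ⇒ +0.659339 -0.106380 = +0.552958;  D = -0.100793+0.543695i
d^2_{0,1}: k∈[1..2] ⇒ +0.773796 -0.374541 = +0.399254;  D = -0.229930-0.326399i
d^2_{1,1}: k∈[0..1] ⇒ +0.454061 -0.659339 = -0.205278;  D = -0.202653-0.032722i
d^2_{2,1}: single k=0 term ⇒ -0.631801;  D = +0.507924-0.375747i
Y_2^{m'}(θ=2.2349,φ=4.6811) and Σ D·Y over m':
  (+0.2540-0.1703i)·(-0.2391-0.0150i)  (-0.1008+0.5437i)·(+0.0117-0.3748i)  (-0.2299-0.3264i)·(+0.0441+0.0000i)  (-0.2027-0.0327i)·(-0.0117-0.3748i)  (+0.5079-0.3757i)·(-0.2391+0.0150i)
Y_2^1(R⁻¹ n̂) = +0.003492+0.240443i

Re=0.0035 Im=0.2404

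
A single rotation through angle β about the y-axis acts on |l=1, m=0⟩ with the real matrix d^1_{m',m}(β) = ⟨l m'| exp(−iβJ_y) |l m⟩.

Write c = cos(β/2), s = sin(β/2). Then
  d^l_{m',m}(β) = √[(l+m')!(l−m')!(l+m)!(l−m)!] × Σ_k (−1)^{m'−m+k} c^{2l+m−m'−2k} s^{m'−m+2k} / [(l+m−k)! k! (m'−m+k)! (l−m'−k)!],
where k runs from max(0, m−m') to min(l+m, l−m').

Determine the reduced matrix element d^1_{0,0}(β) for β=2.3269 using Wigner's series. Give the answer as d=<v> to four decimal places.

d^1_{0,0}(β=2.3269) via Wigner's sum:
c=cos(2.3269/2)=0.396174, s=sin(2.3269/2)=0.918175; N=√[1·1·1·1]=1.000000
The bounds max(0,m−m')=0 and min(l+m,l−m')=1 give 2 terms
  k=0: (−1)^0·1.0000/(1)·0.3962^2·0.9182^0 = +0.156954
  k=1: (−1)^1·1.0000/(1)·0.3962^0·0.9182^2 = -0.843046
d^1_{0,0}(2.3269) = +0.156954 -0.843046 = -0.686092

d=-0.6861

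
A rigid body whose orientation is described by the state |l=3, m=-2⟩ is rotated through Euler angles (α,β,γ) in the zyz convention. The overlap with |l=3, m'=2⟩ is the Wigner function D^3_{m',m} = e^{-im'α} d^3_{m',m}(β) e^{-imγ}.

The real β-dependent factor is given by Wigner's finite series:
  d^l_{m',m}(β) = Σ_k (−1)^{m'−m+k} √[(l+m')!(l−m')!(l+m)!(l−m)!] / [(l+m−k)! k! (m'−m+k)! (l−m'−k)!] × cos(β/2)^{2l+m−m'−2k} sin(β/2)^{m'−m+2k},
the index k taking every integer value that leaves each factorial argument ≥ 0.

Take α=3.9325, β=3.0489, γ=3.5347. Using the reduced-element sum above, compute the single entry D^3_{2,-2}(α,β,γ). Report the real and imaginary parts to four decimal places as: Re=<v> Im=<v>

First d^3_{2,-2}(β=3.0489), then the phase factors e^{-i(2)α} and e^{-i(-2)γ}:
Half-angle: c=0.046330, s=0.998926. N=√(120·1·1·120)=120.000000
k∈{0,1} keeps every argument non-negative
  k=0: (−1)^4·120.0000/(24)·0.0463^2·0.9989^4 = +0.010686
  k=1: (−1)^5·120.0000/(120)·0.0463^0·0.9989^6 = -0.993574
d^3_{2,-2}(3.0489) = +0.010686 -0.993574 = -0.982888
D = (-0.011018-0.999939i)·(-0.982888)·(+0.706529+0.707684i) = -0.687881+0.702061i

Re=-0.6879 Im=0.7021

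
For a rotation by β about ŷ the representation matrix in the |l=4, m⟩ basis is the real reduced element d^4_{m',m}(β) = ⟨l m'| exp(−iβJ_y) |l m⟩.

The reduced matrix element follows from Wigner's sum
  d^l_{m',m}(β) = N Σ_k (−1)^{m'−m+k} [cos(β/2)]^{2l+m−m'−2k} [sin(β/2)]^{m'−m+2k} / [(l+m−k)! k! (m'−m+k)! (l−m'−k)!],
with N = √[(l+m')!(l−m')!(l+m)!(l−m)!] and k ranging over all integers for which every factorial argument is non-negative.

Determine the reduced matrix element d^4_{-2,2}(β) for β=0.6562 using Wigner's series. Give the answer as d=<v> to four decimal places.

d=0.1180

d^4_{-2,2}(β=0.6562) via Wigner's sum:
c=cos(0.6562/2)=0.946656, s=sin(0.6562/2)=0.322245; N=√[2·720·720·2]=1440.000000
k: max(0,(2)−(-2))=4 … min(4+(2),4−(-2))=6
  k=4: (−1)^0·1440.0000/(96)·0.9467^4·0.3222^4 = +0.129899
  k=5: (−1)^1·1440.0000/(120)·0.9467^2·0.3222^6 = -0.012042
  k=6: (−1)^2·1440.0000/(1440)·0.9467^0·0.3222^8 = +0.000116
d^4_{-2,2}(0.6562) = +0.129899 -0.012042 +0.000116 = +0.117974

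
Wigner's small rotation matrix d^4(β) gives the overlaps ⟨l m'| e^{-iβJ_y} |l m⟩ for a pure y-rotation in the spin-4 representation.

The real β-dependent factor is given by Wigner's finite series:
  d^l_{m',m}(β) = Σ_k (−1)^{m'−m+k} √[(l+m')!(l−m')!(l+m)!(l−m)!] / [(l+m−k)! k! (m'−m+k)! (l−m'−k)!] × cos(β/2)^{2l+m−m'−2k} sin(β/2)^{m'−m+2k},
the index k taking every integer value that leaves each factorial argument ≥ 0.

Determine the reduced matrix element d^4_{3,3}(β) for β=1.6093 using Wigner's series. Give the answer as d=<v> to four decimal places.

d^4_{3,3}(β=1.6093) via Wigner's sum:
With c≡cos(β/2)=0.693363 and s≡sin(β/2)=0.720588, N=[5040·1·5040·1]^{1/2}=5040.000000
The bounds max(0,m−m')=0 and min(l+m,l−m')=1 give 2 terms
  k=0: (−1)^0·5040.0000/(5040)·0.6934^8·0.7206^0 = +0.053418
  k=1: (−1)^1·5040.0000/(720)·0.6934^6·0.7206^2 = -0.403867
d^4_{3,3}(1.6093) = +0.053418 -0.403867 = -0.350449

d=-0.3504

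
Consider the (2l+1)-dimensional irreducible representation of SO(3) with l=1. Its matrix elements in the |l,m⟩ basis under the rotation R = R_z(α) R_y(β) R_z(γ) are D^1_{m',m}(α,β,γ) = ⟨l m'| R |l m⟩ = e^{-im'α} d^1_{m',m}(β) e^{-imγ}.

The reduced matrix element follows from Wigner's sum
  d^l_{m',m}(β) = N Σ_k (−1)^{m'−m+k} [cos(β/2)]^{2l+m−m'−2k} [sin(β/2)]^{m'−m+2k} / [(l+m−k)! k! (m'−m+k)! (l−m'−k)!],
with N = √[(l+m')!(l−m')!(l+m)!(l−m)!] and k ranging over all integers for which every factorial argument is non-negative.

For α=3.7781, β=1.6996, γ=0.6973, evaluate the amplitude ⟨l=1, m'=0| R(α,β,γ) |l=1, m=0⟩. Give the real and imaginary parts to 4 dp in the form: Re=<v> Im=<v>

Re=-0.1284 Im=0.0000

D^1_{0,0}(3.7781,1.6996,0.6973) = e^{-i·0·3.7781}·d^1_{0,0}(1.6996)·e^{-i·0·0.6973}. Compute d first:
c=cos(1.6996/2)=0.660133, s=sin(1.6996/2)=0.751148; N=√[1·1·1·1]=1.000000
k: max(0,(0)−(0))=0 … min(1+(0),1−(0))=1
  k=0: (−1)^0·1.0000/(1)·0.6601^2·0.7511^0 = +0.435776
  k=1: (−1)^1·1.0000/(1)·0.6601^0·0.7511^2 = -0.564224
d^1_{0,0}(1.6996) = +0.435776 -0.564224 = -0.128448
Phases: e^{-i·(0)·3.7781}=+1.000000+0.000000i, e^{-i·(0)·0.6973}=+1.000000+0.000000i ⇒ D=-0.128448+0.000000i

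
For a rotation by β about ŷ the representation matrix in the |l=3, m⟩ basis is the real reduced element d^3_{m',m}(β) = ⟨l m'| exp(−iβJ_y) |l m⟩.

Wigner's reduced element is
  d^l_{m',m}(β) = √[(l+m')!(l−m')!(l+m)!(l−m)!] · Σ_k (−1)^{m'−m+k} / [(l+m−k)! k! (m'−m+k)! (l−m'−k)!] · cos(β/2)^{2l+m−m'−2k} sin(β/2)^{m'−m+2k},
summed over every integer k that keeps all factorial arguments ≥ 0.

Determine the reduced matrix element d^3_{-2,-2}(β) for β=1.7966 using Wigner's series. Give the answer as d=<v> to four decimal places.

d=-0.4023

d^3_{-2,-2}(β=1.7966) via Wigner's sum:
Half-angle: c=0.622941, s=0.782269. N=√(1·120·1·120)=120.000000
Admissible k: 0..1 (factorial args all ≥0)
  k=0: (−1)^0·120.0000/(120)·0.6229^6·0.7823^0 = +0.058436
  k=1: (−1)^1·120.0000/(24)·0.6229^4·0.7823^2 = -0.460754
d^3_{-2,-2}(1.7966) = +0.058436 -0.460754 = -0.402318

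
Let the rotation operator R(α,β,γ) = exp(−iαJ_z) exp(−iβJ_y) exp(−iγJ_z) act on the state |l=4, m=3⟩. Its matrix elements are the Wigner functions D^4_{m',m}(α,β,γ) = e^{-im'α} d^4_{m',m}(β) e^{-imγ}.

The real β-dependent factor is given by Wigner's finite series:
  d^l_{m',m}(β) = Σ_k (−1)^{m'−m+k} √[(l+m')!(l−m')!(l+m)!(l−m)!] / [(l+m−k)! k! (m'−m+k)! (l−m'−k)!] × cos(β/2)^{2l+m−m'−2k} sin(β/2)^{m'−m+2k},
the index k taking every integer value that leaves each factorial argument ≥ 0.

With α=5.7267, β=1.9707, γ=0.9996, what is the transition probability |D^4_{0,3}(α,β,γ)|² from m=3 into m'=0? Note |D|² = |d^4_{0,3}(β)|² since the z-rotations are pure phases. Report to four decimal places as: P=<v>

Split into d^4_{0,3}(β=1.9707) × two z-phases.
Half-angle: c=0.552571, s=0.833466. N=√(24·24·5040·1)=1703.830978
k∈{3,4} keeps every argument non-negative
  k=3: (−1)^0·1703.8310/(144)·0.5526^5·0.8335^3 = +0.352914
  k=4: (−1)^1·1703.8310/(144)·0.5526^3·0.8335^5 = -0.802911
d^4_{0,3}(1.9707) = +0.352914 -0.802911 = -0.449997
|D^4_{0,3}|² = |d^4_{0,3}(β)|² = (-0.449997)² = 0.202497 (the z-rotation phases have unit modulus)

P=0.2025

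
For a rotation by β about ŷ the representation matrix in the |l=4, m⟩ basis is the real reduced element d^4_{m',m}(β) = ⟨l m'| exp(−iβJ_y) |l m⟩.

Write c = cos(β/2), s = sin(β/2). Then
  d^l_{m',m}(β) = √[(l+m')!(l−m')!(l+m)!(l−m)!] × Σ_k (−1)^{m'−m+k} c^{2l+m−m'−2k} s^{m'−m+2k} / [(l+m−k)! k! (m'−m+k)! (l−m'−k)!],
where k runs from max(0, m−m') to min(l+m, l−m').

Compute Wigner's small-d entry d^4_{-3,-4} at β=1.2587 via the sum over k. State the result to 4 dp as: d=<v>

d=-0.3757

d^4_{-3,-4}(β=1.2587) via Wigner's sum:
Half-angle: c=0.808410, s=0.588619. N=√(1·5040·1·40320)=14255.272709
The bounds max(0,m−m')=0 and min(l+m,l−m')=0 give 1 term
  k=0: (−1)^1·14255.2727/(5040)·0.8084^7·0.5886^1 = -0.375666
d^4_{-3,-4}(1.2587) = -0.375666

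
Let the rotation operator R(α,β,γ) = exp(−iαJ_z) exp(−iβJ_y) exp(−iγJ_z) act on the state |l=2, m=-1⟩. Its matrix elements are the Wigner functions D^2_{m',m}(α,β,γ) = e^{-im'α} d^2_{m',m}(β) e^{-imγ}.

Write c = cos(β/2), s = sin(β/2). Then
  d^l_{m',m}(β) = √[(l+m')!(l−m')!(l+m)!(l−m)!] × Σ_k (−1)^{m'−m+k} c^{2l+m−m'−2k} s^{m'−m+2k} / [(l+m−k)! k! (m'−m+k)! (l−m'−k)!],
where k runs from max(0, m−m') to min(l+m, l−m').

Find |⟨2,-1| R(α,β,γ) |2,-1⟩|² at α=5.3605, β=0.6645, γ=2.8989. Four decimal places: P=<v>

P=0.2635

D^2_{-1,-1}(5.3605,0.6645,2.8989) = e^{-i·-1·5.3605}·d^2_{-1,-1}(0.6645)·e^{-i·-1·2.8989}. Compute d first:
Half-angle: c=0.945311, s=0.326171. N=√(1·6·1·6)=6.000000
k: max(0,(-1)−(-1))=0 … min(2+(-1),2−(-1))=1
  k=0: (−1)^0·6.0000/(6)·0.9453^4·0.3262^0 = +0.798543
  k=1: (−1)^1·6.0000/(2)·0.9453^2·0.3262^2 = -0.285207
d^2_{-1,-1}(0.6645) = +0.798543 -0.285207 = +0.513336
|D^2_{-1,-1}|² = |d^2_{-1,-1}(β)|² = (+0.513336)² = 0.263514 (the z-rotation phases have unit modulus)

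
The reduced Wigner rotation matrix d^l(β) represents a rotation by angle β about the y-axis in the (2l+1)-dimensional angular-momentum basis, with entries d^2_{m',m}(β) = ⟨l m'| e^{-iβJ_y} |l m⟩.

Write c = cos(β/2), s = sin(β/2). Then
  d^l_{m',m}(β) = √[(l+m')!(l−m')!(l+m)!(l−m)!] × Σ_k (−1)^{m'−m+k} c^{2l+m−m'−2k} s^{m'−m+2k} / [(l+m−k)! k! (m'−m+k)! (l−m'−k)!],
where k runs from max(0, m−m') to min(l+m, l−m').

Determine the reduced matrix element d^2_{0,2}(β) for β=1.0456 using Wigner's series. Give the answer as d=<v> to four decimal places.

d^2_{0,2}(β=1.0456) via Wigner's sum:
Half-angle: c=0.866425, s=0.499308. N=√(2·2·24·1)=9.797959
The bounds max(0,m−m')=2 and min(l+m,l−m')=2 give 1 term
  k=2: (−1)^0·9.7980/(4)·0.8664^2·0.4993^2 = +0.458431
d^2_{0,2}(1.0456) = +0.458431

d=0.4584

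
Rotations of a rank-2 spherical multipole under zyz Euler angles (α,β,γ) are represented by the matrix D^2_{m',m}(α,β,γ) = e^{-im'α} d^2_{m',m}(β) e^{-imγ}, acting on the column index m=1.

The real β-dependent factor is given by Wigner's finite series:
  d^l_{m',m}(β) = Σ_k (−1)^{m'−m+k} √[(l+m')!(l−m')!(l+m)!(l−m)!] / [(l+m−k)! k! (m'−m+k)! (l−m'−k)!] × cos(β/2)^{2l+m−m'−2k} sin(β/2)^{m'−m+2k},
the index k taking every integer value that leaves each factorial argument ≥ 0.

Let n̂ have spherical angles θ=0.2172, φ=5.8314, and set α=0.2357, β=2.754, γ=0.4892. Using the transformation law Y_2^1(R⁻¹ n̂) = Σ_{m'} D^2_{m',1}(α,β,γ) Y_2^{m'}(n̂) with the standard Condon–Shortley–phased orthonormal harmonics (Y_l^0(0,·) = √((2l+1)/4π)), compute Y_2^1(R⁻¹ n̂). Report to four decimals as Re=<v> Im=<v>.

Need the full column D^2_{m',1} for m'=−2..2 at α=0.2357, β=2.754, γ=0.4892.
cos(β/2)=0.192586, sin(β/2)=0.981280
d^2_{-2,1}: single k=3 term ⇒ +0.363942;  D = +0.363885-0.006478i
d^2_{-1,1}: k∈[2..3] ⇒ +0.107141 -0.927197 = -0.820056;  D = -0.793848+0.205665i
d^2_{0,1}: k∈[1..2] ⇒ +0.017169 -0.445737 = -0.428568;  D = -0.378301+0.201393i
d^2_{1,1}: k∈[0..1] ⇒ +0.001376 -0.107141 = -0.105765;  D = -0.079172+0.070129i
d^2_{2,1}: single k=0 term ⇒ -0.014018;  D = -0.008033+0.011488i
Y_2^{m'}(θ=0.2172,φ=5.8314) and Σ D·Y over m':
  (+0.3639-0.0065i)·(+0.0111+0.0141i)  (-0.7938+0.2057i)·(+0.1463+0.0710i)  (-0.3783+0.2014i)·(+0.5868+0.0000i)  (-0.0792+0.0701i)·(-0.1463+0.0710i)  (-0.0080+0.0115i)·(+0.0111-0.0141i)
Y_2^1(R⁻¹ n̂) = -0.341902+0.081345i

Re=-0.3419 Im=0.0813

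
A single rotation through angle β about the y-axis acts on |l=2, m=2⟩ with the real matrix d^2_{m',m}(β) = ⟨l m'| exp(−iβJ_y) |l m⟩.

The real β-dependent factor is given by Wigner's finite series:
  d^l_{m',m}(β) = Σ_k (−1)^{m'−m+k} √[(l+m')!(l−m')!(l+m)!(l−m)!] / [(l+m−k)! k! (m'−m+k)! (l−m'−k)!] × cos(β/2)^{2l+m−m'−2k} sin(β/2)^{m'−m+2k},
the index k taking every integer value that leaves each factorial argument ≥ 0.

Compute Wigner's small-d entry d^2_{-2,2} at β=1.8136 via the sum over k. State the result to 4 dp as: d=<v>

d=0.3847

d^2_{-2,2}(β=1.8136) via Wigner's sum:
With c≡cos(β/2)=0.616269 and s≡sin(β/2)=0.787536, N=[1·24·24·1]^{1/2}=24.000000
k: max(0,(2)−(-2))=4 … min(2+(2),2−(-2))=4
  k=4: (−1)^0·24.0000/(24)·0.6163^0·0.7875^4 = +0.384664
d^2_{-2,2}(1.8136) = +0.384664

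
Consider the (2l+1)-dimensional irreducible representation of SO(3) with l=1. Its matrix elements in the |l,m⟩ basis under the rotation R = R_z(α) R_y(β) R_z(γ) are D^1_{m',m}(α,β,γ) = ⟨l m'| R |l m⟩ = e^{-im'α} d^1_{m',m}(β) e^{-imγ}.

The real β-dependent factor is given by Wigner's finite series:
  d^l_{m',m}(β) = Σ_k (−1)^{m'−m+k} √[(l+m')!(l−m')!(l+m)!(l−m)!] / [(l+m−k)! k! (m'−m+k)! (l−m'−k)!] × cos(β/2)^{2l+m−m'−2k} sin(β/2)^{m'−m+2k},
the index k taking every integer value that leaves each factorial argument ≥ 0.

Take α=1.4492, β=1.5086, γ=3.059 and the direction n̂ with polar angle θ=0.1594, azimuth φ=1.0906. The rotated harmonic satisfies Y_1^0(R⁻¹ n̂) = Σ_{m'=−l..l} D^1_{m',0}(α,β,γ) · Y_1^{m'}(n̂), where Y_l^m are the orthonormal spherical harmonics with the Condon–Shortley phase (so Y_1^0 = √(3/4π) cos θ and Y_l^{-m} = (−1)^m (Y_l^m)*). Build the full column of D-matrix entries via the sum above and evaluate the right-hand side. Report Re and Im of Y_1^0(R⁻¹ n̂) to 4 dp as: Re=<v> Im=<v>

Need the full column D^1_{m',0} for m'=−1..1 at α=1.4492, β=1.5086, γ=3.059.
cos(β/2)=0.728751, sin(β/2)=0.684779
d^1_{-1,0}: single k=1 term ⇒ +0.705740;  D = +0.085604+0.700529i
d^1_{0,0}: k∈[0..1] ⇒ +0.531078 -0.468922 = +0.062156;  D = +0.062156+0.000000i
d^1_{1,0}: single k=0 term ⇒ -0.705740;  D = -0.085604+0.700529i
Y_1^{m'}(θ=0.1594,φ=1.0906) and Σ D·Y over m':
  (+0.0856+0.7005i)·(+0.0253-0.0486i)  (+0.0622+0.0000i)·(+0.4824+0.0000i)  (-0.0856+0.7005i)·(-0.0253-0.0486i)
Y_1^0(R⁻¹ n̂) = +0.102465+0.000000i

Re=0.1025 Im=0.0000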